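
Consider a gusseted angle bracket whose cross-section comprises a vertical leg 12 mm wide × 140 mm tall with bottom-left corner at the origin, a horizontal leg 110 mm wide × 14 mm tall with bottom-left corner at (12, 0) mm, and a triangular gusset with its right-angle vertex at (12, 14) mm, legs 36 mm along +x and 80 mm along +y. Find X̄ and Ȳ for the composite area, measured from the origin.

vertical leg: A = 12 × 140 = 1680.00, centroid at (6.00, 70.00).
horizontal leg: A = 110 × 14 = 1540.00, centroid at (67.00, 7.00).
gusset: A = ½·36·80 = 1440.00, centroid at (24.00, 40.67).
ΣA = 4660.00 mm², ΣAX̄ = 147820.00 mm³, ΣAȲ = 186940.00 mm³.
X̄ = 147820.00/4660.00 = 31.72 mm; Ȳ = 186940.00/4660.00 = 40.12 mm.

X̄ = 31.72 mm, Ȳ = 40.12 mm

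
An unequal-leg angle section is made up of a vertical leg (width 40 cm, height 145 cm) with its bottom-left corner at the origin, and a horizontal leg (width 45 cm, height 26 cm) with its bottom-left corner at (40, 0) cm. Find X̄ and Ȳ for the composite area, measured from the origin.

X̄ = 27.13 cm, Ȳ = 62.51 cm

Part | A | x̄ᵢ | ȳᵢ | A·x̄ᵢ | A·ȳᵢ
vertical leg | 5800.00 | 20.00 | 72.50 | 116000.00 | 420500.00
horizontal leg | 1170.00 | 62.50 | 13.00 | 73125.00 | 15210.00
Σ | 6970.00 |  |  | 189125.00 | 435710.00
X̄ = 189125.00 / 6970.00 = 27.13 cm
Ȳ = 435710.00 / 6970.00 = 62.51 cm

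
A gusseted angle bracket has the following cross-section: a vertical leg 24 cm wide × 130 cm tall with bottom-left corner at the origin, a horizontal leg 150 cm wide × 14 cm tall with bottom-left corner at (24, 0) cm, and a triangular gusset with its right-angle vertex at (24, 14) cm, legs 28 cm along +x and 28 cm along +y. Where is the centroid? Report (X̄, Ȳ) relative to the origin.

vertical leg: A = 24 × 130 = 3120.00, centroid at (12.00, 65.00).
horizontal leg: A = 150 × 14 = 2100.00, centroid at (99.00, 7.00).
gusset: A = ½·28·28 = 392.00, centroid at (33.33, 23.33).
ΣA = 5612.00 cm², ΣAX̄ = 258406.67 cm³, ΣAȲ = 226646.67 cm³.
X̄ = 258406.67/5612.00 = 46.05 cm; Ȳ = 226646.67/5612.00 = 40.39 cm.

X̄ = 46.05 cm, Ȳ = 40.39 cm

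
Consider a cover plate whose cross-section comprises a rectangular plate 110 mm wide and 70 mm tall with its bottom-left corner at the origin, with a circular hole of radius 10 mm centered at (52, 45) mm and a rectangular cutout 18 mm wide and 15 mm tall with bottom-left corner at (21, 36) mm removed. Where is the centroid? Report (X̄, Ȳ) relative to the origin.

plate: A = 110 × 70 = 7700.00, centroid at (55.00, 35.00).
hole 1: A = −π·10² = -314.16, centroid at (52.00, 45.00).
hole 2: A = −(18 × 15) = -270.00, centroid at (30.00, 43.50).
ΣA = 7115.84 mm²
ΣAX̄ = (7700.00)(55.00) + (-314.16)(52.00) + (-270.00)(30.00) = 399063.72 mm³
ΣAȲ = (7700.00)(35.00) + (-314.16)(45.00) + (-270.00)(43.50) = 243617.83 mm³
X̄ = 399063.72 / 7115.84 = 56.08 mm
Ȳ = 243617.83 / 7115.84 = 34.24 mm

X̄ = 56.08 mm, Ȳ = 34.24 mm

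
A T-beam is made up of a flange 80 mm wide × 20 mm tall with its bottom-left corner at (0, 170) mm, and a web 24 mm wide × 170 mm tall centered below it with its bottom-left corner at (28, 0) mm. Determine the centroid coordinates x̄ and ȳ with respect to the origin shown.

web: A = 24 × 170 = 4080.00, centroid at (40.00, 85.00).
flange: A = 80 × 20 = 1600.00, centroid at (40.00, 180.00).
ΣA = 5680.00 mm², ΣAx̄ = 227200.00 mm³, ΣAȳ = 634800.00 mm³.
x̄ = 227200.00/5680.00 = 40.00 mm; ȳ = 634800.00/5680.00 = 111.76 mm.

x̄ = 40.00 mm, ȳ = 111.76 mm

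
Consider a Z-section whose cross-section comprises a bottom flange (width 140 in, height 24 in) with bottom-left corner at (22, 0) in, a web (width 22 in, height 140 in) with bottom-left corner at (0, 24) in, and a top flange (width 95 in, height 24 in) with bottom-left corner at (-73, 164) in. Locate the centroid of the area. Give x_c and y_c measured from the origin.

bottom flange: A = 140 × 24 = 3360.00, centroid at (92.00, 12.00).
web: A = 22 × 140 = 3080.00, centroid at (11.00, 94.00).
top flange: A = 95 × 24 = 2280.00, centroid at (-25.50, 176.00).
ΣA = 8720.00 in², ΣAx_c = 284860.00 in³, ΣAy_c = 731120.00 in³.
x_c = 284860.00/8720.00 = 32.67 in; y_c = 731120.00/8720.00 = 83.84 in.

x_c = 32.67 in, y_c = 83.84 in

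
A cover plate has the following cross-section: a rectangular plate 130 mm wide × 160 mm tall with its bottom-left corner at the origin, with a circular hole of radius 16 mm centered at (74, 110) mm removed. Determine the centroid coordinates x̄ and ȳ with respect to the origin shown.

x̄ = 64.64 mm, ȳ = 78.79 mm

Part | A | x̄ᵢ | ȳᵢ | A·x̄ᵢ | A·ȳᵢ
plate | 20800.00 | 65.00 | 80.00 | 1352000.00 | 1664000.00
hole | -804.25 | 74.00 | 110.00 | -59514.33 | -88467.25
Σ | 19995.75 |  |  | 1292485.67 | 1575532.75
x̄ = 1292485.67 / 19995.75 = 64.64 mm
ȳ = 1575532.75 / 19995.75 = 78.79 mm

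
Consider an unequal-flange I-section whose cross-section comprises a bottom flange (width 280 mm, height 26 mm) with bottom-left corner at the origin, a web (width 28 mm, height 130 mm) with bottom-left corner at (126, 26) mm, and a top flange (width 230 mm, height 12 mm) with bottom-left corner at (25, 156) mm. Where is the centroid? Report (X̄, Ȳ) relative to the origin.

Part | A | x̄ᵢ | ȳᵢ | A·x̄ᵢ | A·ȳᵢ
bottom flange | 7280.00 | 140.00 | 13.00 | 1019200.00 | 94640.00
web | 3640.00 | 140.00 | 91.00 | 509600.00 | 331240.00
top flange | 2760.00 | 140.00 | 162.00 | 386400.00 | 447120.00
Σ | 13680.00 |  |  | 1915200.00 | 873000.00
X̄ = 1915200.00 / 13680.00 = 140.00 mm
Ȳ = 873000.00 / 13680.00 = 63.82 mm

X̄ = 140.00 mm, Ȳ = 63.82 mm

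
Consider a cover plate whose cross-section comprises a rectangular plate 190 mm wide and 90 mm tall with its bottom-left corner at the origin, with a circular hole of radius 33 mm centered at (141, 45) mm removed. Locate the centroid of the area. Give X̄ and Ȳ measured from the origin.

plate: A = 190 × 90 = 17100.00, centroid at (95.00, 45.00).
hole: A = −π·33² = -3421.19, centroid at (141.00, 45.00).
ΣA = 13678.81 mm²
ΣAX̄ = (17100.00)(95.00) + (-3421.19)(141.00) = 1142111.59 mm³
ΣAȲ = (17100.00)(45.00) + (-3421.19)(45.00) = 615546.25 mm³
X̄ = 1142111.59 / 13678.81 = 83.49 mm
Ȳ = 615546.25 / 13678.81 = 45.00 mm

X̄ = 83.49 mm, Ȳ = 45.00 mm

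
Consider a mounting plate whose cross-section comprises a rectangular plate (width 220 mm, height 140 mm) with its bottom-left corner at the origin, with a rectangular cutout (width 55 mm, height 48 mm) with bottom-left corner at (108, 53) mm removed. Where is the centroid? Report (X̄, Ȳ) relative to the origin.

plate: A = 220 × 140 = 30800.00, centroid at (110.00, 70.00).
hole: A = −(55 × 48) = -2640.00, centroid at (135.50, 77.00).
ΣA = 28160.00 mm², ΣAX̄ = 3030280.00 mm³, ΣAȲ = 1952720.00 mm³.
X̄ = 3030280.00/28160.00 = 107.61 mm; Ȳ = 1952720.00/28160.00 = 69.34 mm.

X̄ = 107.61 mm, Ȳ = 69.34 mm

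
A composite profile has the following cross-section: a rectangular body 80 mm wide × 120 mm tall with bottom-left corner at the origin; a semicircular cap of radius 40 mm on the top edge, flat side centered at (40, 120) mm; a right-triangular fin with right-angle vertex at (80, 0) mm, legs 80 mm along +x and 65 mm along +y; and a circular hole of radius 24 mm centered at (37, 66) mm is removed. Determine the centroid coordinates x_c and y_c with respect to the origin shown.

Part | A | x̄ᵢ | ȳᵢ | A·x̄ᵢ | A·ȳᵢ
rectangular body | 9600.00 | 40.00 | 60.00 | 384000.00 | 576000.00
semicircular top | 2513.27 | 40.00 | 136.98 | 100530.96 | 344259.56
triangular fin | 2600.00 | 106.67 | 21.67 | 277333.33 | 56333.33
hole | -1809.56 | 37.00 | 66.00 | -66953.62 | -119430.79
Σ | 12903.72 |  |  | 694910.68 | 857162.11
x_c = 694910.68 / 12903.72 = 53.85 mm
y_c = 857162.11 / 12903.72 = 66.43 mm

x_c = 53.85 mm, y_c = 66.43 mm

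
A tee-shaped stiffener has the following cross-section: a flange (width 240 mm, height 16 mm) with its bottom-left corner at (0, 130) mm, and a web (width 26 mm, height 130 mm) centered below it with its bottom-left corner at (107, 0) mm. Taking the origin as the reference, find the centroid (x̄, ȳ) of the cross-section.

x̄ = 120.00 mm, ȳ = 103.83 mm

Part | A | x̄ᵢ | ȳᵢ | A·x̄ᵢ | A·ȳᵢ
web | 3380.00 | 120.00 | 65.00 | 405600.00 | 219700.00
flange | 3840.00 | 120.00 | 138.00 | 460800.00 | 529920.00
Σ | 7220.00 |  |  | 866400.00 | 749620.00
x̄ = 866400.00 / 7220.00 = 120.00 mm
ȳ = 749620.00 / 7220.00 = 103.83 mm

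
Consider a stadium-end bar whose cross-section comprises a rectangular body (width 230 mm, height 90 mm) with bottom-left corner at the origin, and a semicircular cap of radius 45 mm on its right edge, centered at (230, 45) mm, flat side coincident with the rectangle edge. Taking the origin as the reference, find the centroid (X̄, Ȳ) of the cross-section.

rectangular body: A = 230 × 90 = 20700.00, centroid at (115.00, 45.00).
semicircular end: A = ½π·45² = 3180.86, centroid at (249.10, 45.00).
ΣA = 23880.86 mm²
ΣAX̄ = (20700.00)(115.00) + (3180.86)(249.10) = 3172848.39 mm³
ΣAȲ = (20700.00)(45.00) + (3180.86)(45.00) = 1074638.82 mm³
X̄ = 3172848.39 / 23880.86 = 132.86 mm
Ȳ = 1074638.82 / 23880.86 = 45.00 mm

X̄ = 132.86 mm, Ȳ = 45.00 mm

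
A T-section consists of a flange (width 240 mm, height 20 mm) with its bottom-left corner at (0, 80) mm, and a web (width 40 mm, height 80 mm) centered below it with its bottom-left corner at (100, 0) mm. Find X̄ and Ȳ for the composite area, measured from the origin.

X̄ = 120.00 mm, Ȳ = 70.00 mm

Part | A | x̄ᵢ | ȳᵢ | A·x̄ᵢ | A·ȳᵢ
web | 3200.00 | 120.00 | 40.00 | 384000.00 | 128000.00
flange | 4800.00 | 120.00 | 90.00 | 576000.00 | 432000.00
Σ | 8000.00 |  |  | 960000.00 | 560000.00
X̄ = 960000.00 / 8000.00 = 120.00 mm
Ȳ = 560000.00 / 8000.00 = 70.00 mm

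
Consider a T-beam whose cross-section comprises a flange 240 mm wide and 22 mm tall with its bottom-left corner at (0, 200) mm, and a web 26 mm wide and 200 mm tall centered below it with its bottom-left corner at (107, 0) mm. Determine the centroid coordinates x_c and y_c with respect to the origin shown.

Part | A | x̄ᵢ | ȳᵢ | A·x̄ᵢ | A·ȳᵢ
web | 5200.00 | 120.00 | 100.00 | 624000.00 | 520000.00
flange | 5280.00 | 120.00 | 211.00 | 633600.00 | 1114080.00
Σ | 10480.00 |  |  | 1257600.00 | 1634080.00
x_c = 1257600.00 / 10480.00 = 120.00 mm
y_c = 1634080.00 / 10480.00 = 155.92 mm

x_c = 120.00 mm, y_c = 155.92 mm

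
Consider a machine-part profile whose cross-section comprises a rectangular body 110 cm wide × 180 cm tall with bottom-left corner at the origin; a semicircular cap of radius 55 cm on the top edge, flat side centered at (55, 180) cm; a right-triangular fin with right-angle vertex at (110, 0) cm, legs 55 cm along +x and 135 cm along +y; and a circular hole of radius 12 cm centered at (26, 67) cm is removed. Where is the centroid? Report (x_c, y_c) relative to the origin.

Part | A | x̄ᵢ | ȳᵢ | A·x̄ᵢ | A·ȳᵢ
rectangular body | 19800.00 | 55.00 | 90.00 | 1089000.00 | 1782000.00
semicircular top | 4751.66 | 55.00 | 203.34 | 261341.24 | 966215.27
triangular fin | 3712.50 | 128.33 | 45.00 | 476437.50 | 167062.50
hole | -452.39 | 26.00 | 67.00 | -11762.12 | -30310.09
Σ | 27811.77 |  |  | 1815016.62 | 2884967.68
x_c = 1815016.62 / 27811.77 = 65.26 cm
y_c = 2884967.68 / 27811.77 = 103.73 cm

x_c = 65.26 cm, y_c = 103.73 cm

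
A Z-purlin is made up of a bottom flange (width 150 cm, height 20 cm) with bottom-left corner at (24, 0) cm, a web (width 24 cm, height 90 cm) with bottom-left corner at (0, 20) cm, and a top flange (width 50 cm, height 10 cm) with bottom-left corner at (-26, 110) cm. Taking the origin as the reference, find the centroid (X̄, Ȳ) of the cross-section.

bottom flange: A = 150 × 20 = 3000.00, centroid at (99.00, 10.00).
web: A = 24 × 90 = 2160.00, centroid at (12.00, 65.00).
top flange: A = 50 × 10 = 500.00, centroid at (-1.00, 115.00).
ΣA = 5660.00 cm², ΣAX̄ = 322420.00 cm³, ΣAȲ = 227900.00 cm³.
X̄ = 322420.00/5660.00 = 56.96 cm; Ȳ = 227900.00/5660.00 = 40.27 cm.

X̄ = 56.96 cm, Ȳ = 40.27 cm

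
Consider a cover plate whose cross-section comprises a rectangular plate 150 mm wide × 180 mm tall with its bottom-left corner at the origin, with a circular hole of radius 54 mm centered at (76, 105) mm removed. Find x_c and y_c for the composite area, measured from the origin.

plate: A = 150 × 180 = 27000.00, centroid at (75.00, 90.00).
hole: A = −π·54² = -9160.88, centroid at (76.00, 105.00).
ΣA = 17839.12 mm², ΣAx_c = 1328772.80 mm³, ΣAy_c = 1468107.16 mm³.
x_c = 1328772.80/17839.12 = 74.49 mm; y_c = 1468107.16/17839.12 = 82.30 mm.

x_c = 74.49 mm, y_c = 82.30 mm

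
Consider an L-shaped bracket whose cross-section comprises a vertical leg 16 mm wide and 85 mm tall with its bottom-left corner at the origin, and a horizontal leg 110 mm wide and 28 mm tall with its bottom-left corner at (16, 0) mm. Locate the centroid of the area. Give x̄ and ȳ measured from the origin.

x̄ = 51.70 mm, ȳ = 22.73 mm

vertical leg: A = 16 × 85 = 1360.00, centroid at (8.00, 42.50).
horizontal leg: A = 110 × 28 = 3080.00, centroid at (71.00, 14.00).
ΣA = 4440.00 mm²
ΣAx̄ = (1360.00)(8.00) + (3080.00)(71.00) = 229560.00 mm³
ΣAȳ = (1360.00)(42.50) + (3080.00)(14.00) = 100920.00 mm³
x̄ = 229560.00 / 4440.00 = 51.70 mm
ȳ = 100920.00 / 4440.00 = 22.73 mm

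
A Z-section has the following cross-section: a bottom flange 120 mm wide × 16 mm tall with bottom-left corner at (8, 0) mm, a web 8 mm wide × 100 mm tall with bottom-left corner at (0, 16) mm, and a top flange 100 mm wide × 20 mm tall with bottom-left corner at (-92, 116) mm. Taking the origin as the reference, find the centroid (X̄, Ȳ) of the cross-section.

Part | A | x̄ᵢ | ȳᵢ | A·x̄ᵢ | A·ȳᵢ
bottom flange | 1920.00 | 68.00 | 8.00 | 130560.00 | 15360.00
web | 800.00 | 4.00 | 66.00 | 3200.00 | 52800.00
top flange | 2000.00 | -42.00 | 126.00 | -84000.00 | 252000.00
Σ | 4720.00 |  |  | 49760.00 | 320160.00
X̄ = 49760.00 / 4720.00 = 10.54 mm
Ȳ = 320160.00 / 4720.00 = 67.83 mm

X̄ = 10.54 mm, Ȳ = 67.83 mm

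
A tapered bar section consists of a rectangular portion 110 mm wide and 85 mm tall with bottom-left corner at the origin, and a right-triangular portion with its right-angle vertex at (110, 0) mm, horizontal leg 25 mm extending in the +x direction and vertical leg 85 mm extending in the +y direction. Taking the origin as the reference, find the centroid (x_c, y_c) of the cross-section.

x_c = 61.46 mm, y_c = 41.05 mm

Part | A | x̄ᵢ | ȳᵢ | A·x̄ᵢ | A·ȳᵢ
rectangular portion | 9350.00 | 55.00 | 42.50 | 514250.00 | 397375.00
triangular portion | 1062.50 | 118.33 | 28.33 | 125729.17 | 30104.17
Σ | 10412.50 |  |  | 639979.17 | 427479.17
x_c = 639979.17 / 10412.50 = 61.46 mm
y_c = 427479.17 / 10412.50 = 41.05 mm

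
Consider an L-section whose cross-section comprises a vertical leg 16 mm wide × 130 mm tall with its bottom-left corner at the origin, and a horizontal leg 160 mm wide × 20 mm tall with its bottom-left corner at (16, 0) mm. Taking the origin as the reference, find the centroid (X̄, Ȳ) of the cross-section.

X̄ = 61.33 mm, Ȳ = 31.67 mm

vertical leg: A = 16 × 130 = 2080.00, centroid at (8.00, 65.00).
horizontal leg: A = 160 × 20 = 3200.00, centroid at (96.00, 10.00).
ΣA = 5280.00 mm²
ΣAX̄ = (2080.00)(8.00) + (3200.00)(96.00) = 323840.00 mm³
ΣAȲ = (2080.00)(65.00) + (3200.00)(10.00) = 167200.00 mm³
X̄ = 323840.00 / 5280.00 = 61.33 mm
Ȳ = 167200.00 / 5280.00 = 31.67 mm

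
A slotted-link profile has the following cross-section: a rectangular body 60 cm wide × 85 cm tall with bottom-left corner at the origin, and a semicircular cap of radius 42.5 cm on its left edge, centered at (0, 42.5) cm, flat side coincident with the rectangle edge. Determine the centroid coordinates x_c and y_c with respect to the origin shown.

x_c = 12.83 cm, y_c = 42.50 cm

Part | A | x̄ᵢ | ȳᵢ | A·x̄ᵢ | A·ȳᵢ
rectangular body | 5100.00 | 30.00 | 42.50 | 153000.00 | 216750.00
semicircular end | 2837.25 | -18.04 | 42.50 | -51177.08 | 120583.16
Σ | 7937.25 |  |  | 101822.92 | 337333.16
x_c = 101822.92 / 7937.25 = 12.83 cm
y_c = 337333.16 / 7937.25 = 42.50 cm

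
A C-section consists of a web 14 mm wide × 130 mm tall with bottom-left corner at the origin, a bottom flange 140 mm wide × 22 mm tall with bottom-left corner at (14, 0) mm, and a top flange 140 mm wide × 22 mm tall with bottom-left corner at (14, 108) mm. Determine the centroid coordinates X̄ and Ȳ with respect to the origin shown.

X̄ = 66.44 mm, Ȳ = 65.00 mm

web: A = 14 × 130 = 1820.00, centroid at (7.00, 65.00).
bottom flange: A = 140 × 22 = 3080.00, centroid at (84.00, 11.00).
top flange: A = 140 × 22 = 3080.00, centroid at (84.00, 119.00).
ΣA = 7980.00 mm²
ΣAX̄ = (1820.00)(7.00) + (3080.00)(84.00) + (3080.00)(84.00) = 530180.00 mm³
ΣAȲ = (1820.00)(65.00) + (3080.00)(11.00) + (3080.00)(119.00) = 518700.00 mm³
X̄ = 530180.00 / 7980.00 = 66.44 mm
Ȳ = 518700.00 / 7980.00 = 65.00 mm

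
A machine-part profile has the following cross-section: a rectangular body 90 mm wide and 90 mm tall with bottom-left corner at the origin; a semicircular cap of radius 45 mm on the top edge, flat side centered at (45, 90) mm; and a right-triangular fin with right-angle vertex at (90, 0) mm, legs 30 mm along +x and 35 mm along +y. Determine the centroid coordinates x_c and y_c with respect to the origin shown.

x_c = 47.45 mm, y_c = 60.79 mm

rectangular body: A = 90 × 90 = 8100.00, centroid at (45.00, 45.00).
semicircular top: A = ½π·45² = 3180.86, centroid at (45.00, 109.10).
triangular fin: A = ½·30·35 = 525.00, centroid at (100.00, 11.67).
ΣA = 11805.86 mm²
ΣAx_c = (8100.00)(45.00) + (3180.86)(45.00) + (525.00)(100.00) = 560138.82 mm³
ΣAy_c = (8100.00)(45.00) + (3180.86)(109.10) + (525.00)(11.67) = 717652.63 mm³
x_c = 560138.82 / 11805.86 = 47.45 mm
y_c = 717652.63 / 11805.86 = 60.79 mm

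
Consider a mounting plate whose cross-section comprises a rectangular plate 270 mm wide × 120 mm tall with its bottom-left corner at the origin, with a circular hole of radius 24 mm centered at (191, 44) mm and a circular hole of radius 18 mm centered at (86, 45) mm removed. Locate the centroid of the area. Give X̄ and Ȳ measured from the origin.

plate: A = 270 × 120 = 32400.00, centroid at (135.00, 60.00).
hole 1: A = −π·24² = -1809.56, centroid at (191.00, 44.00).
hole 2: A = −π·18² = -1017.88, centroid at (86.00, 45.00).
ΣA = 29572.57 mm²
ΣAX̄ = (32400.00)(135.00) + (-1809.56)(191.00) + (-1017.88)(86.00) = 3940837.20 mm³
ΣAȲ = (32400.00)(60.00) + (-1809.56)(44.00) + (-1017.88)(45.00) = 1818575.05 mm³
X̄ = 3940837.20 / 29572.57 = 133.26 mm
Ȳ = 1818575.05 / 29572.57 = 61.50 mm

X̄ = 133.26 mm, Ȳ = 61.50 mm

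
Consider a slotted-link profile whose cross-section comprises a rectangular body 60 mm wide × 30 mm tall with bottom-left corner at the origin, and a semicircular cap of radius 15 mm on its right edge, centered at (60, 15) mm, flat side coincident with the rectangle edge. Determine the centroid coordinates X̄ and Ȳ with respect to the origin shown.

X̄ = 35.97 mm, Ȳ = 15.00 mm

rectangular body: A = 60 × 30 = 1800.00, centroid at (30.00, 15.00).
semicircular end: A = ½π·15² = 353.43, centroid at (66.37, 15.00).
ΣA = 2153.43 mm²
ΣAX̄ = (1800.00)(30.00) + (353.43)(66.37) = 77455.75 mm³
ΣAȲ = (1800.00)(15.00) + (353.43)(15.00) = 32301.44 mm³
X̄ = 77455.75 / 2153.43 = 35.97 mm
Ȳ = 32301.44 / 2153.43 = 15.00 mm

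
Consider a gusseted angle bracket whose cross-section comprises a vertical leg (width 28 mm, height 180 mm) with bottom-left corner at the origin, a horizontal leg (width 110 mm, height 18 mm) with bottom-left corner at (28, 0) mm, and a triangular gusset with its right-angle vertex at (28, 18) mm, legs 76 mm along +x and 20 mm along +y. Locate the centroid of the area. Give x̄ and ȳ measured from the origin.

x̄ = 35.40 mm, ȳ = 63.00 mm

Part | A | x̄ᵢ | ȳᵢ | A·x̄ᵢ | A·ȳᵢ
vertical leg | 5040.00 | 14.00 | 90.00 | 70560.00 | 453600.00
horizontal leg | 1980.00 | 83.00 | 9.00 | 164340.00 | 17820.00
gusset | 760.00 | 53.33 | 24.67 | 40533.33 | 18746.67
Σ | 7780.00 |  |  | 275433.33 | 490166.67
x̄ = 275433.33 / 7780.00 = 35.40 mm
ȳ = 490166.67 / 7780.00 = 63.00 mm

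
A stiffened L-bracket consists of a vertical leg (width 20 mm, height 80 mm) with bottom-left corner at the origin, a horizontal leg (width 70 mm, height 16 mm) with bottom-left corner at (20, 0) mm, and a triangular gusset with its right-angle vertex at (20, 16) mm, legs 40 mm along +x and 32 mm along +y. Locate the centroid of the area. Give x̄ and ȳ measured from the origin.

x̄ = 29.44 mm, ȳ = 26.79 mm

Part | A | x̄ᵢ | ȳᵢ | A·x̄ᵢ | A·ȳᵢ
vertical leg | 1600.00 | 10.00 | 40.00 | 16000.00 | 64000.00
horizontal leg | 1120.00 | 55.00 | 8.00 | 61600.00 | 8960.00
gusset | 640.00 | 33.33 | 26.67 | 21333.33 | 17066.67
Σ | 3360.00 |  |  | 98933.33 | 90026.67
x̄ = 98933.33 / 3360.00 = 29.44 mm
ȳ = 90026.67 / 3360.00 = 26.79 mm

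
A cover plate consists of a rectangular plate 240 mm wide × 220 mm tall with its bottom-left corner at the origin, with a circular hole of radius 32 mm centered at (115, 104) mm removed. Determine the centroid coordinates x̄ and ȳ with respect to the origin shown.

Part | A | x̄ᵢ | ȳᵢ | A·x̄ᵢ | A·ȳᵢ
plate | 52800.00 | 120.00 | 110.00 | 6336000.00 | 5808000.00
hole | -3216.99 | 115.00 | 104.00 | -369953.95 | -334567.05
Σ | 49583.01 |  |  | 5966046.05 | 5473432.95
x̄ = 5966046.05 / 49583.01 = 120.32 mm
ȳ = 5473432.95 / 49583.01 = 110.39 mm

x̄ = 120.32 mm, ȳ = 110.39 mm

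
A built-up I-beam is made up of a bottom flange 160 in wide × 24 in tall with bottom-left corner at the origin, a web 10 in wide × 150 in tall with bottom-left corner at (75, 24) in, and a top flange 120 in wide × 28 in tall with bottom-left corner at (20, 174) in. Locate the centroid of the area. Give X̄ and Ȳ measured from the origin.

X̄ = 80.00 in, Ȳ = 94.97 in

bottom flange: A = 160 × 24 = 3840.00, centroid at (80.00, 12.00).
web: A = 10 × 150 = 1500.00, centroid at (80.00, 99.00).
top flange: A = 120 × 28 = 3360.00, centroid at (80.00, 188.00).
ΣA = 8700.00 in²
ΣAX̄ = (3840.00)(80.00) + (1500.00)(80.00) + (3360.00)(80.00) = 696000.00 in³
ΣAȲ = (3840.00)(12.00) + (1500.00)(99.00) + (3360.00)(188.00) = 826260.00 in³
X̄ = 696000.00 / 8700.00 = 80.00 in
Ȳ = 826260.00 / 8700.00 = 94.97 in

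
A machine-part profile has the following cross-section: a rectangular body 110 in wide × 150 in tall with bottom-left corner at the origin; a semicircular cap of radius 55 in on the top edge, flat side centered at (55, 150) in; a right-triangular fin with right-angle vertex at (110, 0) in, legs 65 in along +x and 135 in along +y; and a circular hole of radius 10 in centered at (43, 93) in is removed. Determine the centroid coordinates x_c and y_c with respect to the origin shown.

rectangular body: A = 110 × 150 = 16500.00, centroid at (55.00, 75.00).
semicircular top: A = ½π·55² = 4751.66, centroid at (55.00, 173.34).
triangular fin: A = ½·65·135 = 4387.50, centroid at (131.67, 45.00).
hole: A = −π·10² = -314.16, centroid at (43.00, 93.00).
ΣA = 25325.00 in², ΣAx_c = 1733019.89 in³, ΣAy_c = 2229386.19 in³.
x_c = 1733019.89/25325.00 = 68.43 in; y_c = 2229386.19/25325.00 = 88.03 in.

x_c = 68.43 in, y_c = 88.03 in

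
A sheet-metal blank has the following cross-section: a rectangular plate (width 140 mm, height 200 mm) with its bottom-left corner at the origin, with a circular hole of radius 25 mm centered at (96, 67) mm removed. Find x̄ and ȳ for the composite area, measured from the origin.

x̄ = 68.04 mm, ȳ = 102.49 mm

plate: A = 140 × 200 = 28000.00, centroid at (70.00, 100.00).
hole: A = −π·25² = -1963.50, centroid at (96.00, 67.00).
ΣA = 26036.50 mm², ΣAx̄ = 1771504.44 mm³, ΣAȳ = 2668445.81 mm³.
x̄ = 1771504.44/26036.50 = 68.04 mm; ȳ = 2668445.81/26036.50 = 102.49 mm.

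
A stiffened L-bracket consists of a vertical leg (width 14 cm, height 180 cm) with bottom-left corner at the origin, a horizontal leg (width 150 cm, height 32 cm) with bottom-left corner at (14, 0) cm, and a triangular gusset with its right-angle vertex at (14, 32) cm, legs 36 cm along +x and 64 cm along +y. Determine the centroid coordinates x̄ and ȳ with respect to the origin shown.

x̄ = 56.04 cm, ȳ = 43.09 cm

vertical leg: A = 14 × 180 = 2520.00, centroid at (7.00, 90.00).
horizontal leg: A = 150 × 32 = 4800.00, centroid at (89.00, 16.00).
gusset: A = ½·36·64 = 1152.00, centroid at (26.00, 53.33).
ΣA = 8472.00 cm², ΣAx̄ = 474792.00 cm³, ΣAȳ = 365040.00 cm³.
x̄ = 474792.00/8472.00 = 56.04 cm; ȳ = 365040.00/8472.00 = 43.09 cm.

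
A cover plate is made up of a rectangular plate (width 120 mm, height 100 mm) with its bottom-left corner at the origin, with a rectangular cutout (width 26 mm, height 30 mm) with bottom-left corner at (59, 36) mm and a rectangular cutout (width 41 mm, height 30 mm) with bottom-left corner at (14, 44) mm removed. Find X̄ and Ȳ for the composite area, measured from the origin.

plate: A = 120 × 100 = 12000.00, centroid at (60.00, 50.00).
hole 1: A = −(26 × 30) = -780.00, centroid at (72.00, 51.00).
hole 2: A = −(41 × 30) = -1230.00, centroid at (34.50, 59.00).
ΣA = 9990.00 mm²
ΣAX̄ = (12000.00)(60.00) + (-780.00)(72.00) + (-1230.00)(34.50) = 621405.00 mm³
ΣAȲ = (12000.00)(50.00) + (-780.00)(51.00) + (-1230.00)(59.00) = 487650.00 mm³
X̄ = 621405.00 / 9990.00 = 62.20 mm
Ȳ = 487650.00 / 9990.00 = 48.81 mm

X̄ = 62.20 mm, Ȳ = 48.81 mm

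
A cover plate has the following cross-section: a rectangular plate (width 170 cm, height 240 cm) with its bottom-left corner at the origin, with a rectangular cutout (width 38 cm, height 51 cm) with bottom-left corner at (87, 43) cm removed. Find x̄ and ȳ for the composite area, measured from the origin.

Part | A | x̄ᵢ | ȳᵢ | A·x̄ᵢ | A·ȳᵢ
plate | 40800.00 | 85.00 | 120.00 | 3468000.00 | 4896000.00
hole | -1938.00 | 106.00 | 68.50 | -205428.00 | -132753.00
Σ | 38862.00 |  |  | 3262572.00 | 4763247.00
x̄ = 3262572.00 / 38862.00 = 83.95 cm
ȳ = 4763247.00 / 38862.00 = 122.57 cm

x̄ = 83.95 cm, ȳ = 122.57 cm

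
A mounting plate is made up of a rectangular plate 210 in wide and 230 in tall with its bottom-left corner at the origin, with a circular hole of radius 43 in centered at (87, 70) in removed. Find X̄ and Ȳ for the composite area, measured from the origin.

plate: A = 210 × 230 = 48300.00, centroid at (105.00, 115.00).
hole: A = −π·43² = -5808.80, centroid at (87.00, 70.00).
ΣA = 42491.20 in²
ΣAX̄ = (48300.00)(105.00) + (-5808.80)(87.00) = 4566133.98 in³
ΣAȲ = (48300.00)(115.00) + (-5808.80)(70.00) = 5147883.66 in³
X̄ = 4566133.98 / 42491.20 = 107.46 in
Ȳ = 5147883.66 / 42491.20 = 121.15 in

X̄ = 107.46 in, Ȳ = 121.15 in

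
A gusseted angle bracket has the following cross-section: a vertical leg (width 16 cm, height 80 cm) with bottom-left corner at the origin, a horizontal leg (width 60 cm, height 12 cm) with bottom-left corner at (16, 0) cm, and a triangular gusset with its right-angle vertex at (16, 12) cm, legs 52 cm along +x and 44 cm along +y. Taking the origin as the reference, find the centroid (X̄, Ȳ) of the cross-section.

vertical leg: A = 16 × 80 = 1280.00, centroid at (8.00, 40.00).
horizontal leg: A = 60 × 12 = 720.00, centroid at (46.00, 6.00).
gusset: A = ½·52·44 = 1144.00, centroid at (33.33, 26.67).
ΣA = 3144.00 cm²
ΣAX̄ = (1280.00)(8.00) + (720.00)(46.00) + (1144.00)(33.33) = 81493.33 cm³
ΣAȲ = (1280.00)(40.00) + (720.00)(6.00) + (1144.00)(26.67) = 86026.67 cm³
X̄ = 81493.33 / 3144.00 = 25.92 cm
Ȳ = 86026.67 / 3144.00 = 27.36 cm

X̄ = 25.92 cm, Ȳ = 27.36 cm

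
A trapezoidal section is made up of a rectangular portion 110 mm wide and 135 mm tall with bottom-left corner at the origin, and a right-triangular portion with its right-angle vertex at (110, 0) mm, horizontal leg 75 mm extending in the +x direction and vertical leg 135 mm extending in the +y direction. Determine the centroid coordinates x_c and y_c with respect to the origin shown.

rectangular portion: A = 110 × 135 = 14850.00, centroid at (55.00, 67.50).
triangular portion: A = ½·75·135 = 5062.50, centroid at (135.00, 45.00).
ΣA = 19912.50 mm², ΣAx_c = 1500187.50 mm³, ΣAy_c = 1230187.50 mm³.
x_c = 1500187.50/19912.50 = 75.34 mm; y_c = 1230187.50/19912.50 = 61.78 mm.

x_c = 75.34 mm, y_c = 61.78 mm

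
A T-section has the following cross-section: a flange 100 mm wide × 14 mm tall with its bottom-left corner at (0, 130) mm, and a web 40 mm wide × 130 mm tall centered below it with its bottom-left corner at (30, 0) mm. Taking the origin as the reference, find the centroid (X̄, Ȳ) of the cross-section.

web: A = 40 × 130 = 5200.00, centroid at (50.00, 65.00).
flange: A = 100 × 14 = 1400.00, centroid at (50.00, 137.00).
ΣA = 6600.00 mm², ΣAX̄ = 330000.00 mm³, ΣAȲ = 529800.00 mm³.
X̄ = 330000.00/6600.00 = 50.00 mm; Ȳ = 529800.00/6600.00 = 80.27 mm.

X̄ = 50.00 mm, Ȳ = 80.27 mm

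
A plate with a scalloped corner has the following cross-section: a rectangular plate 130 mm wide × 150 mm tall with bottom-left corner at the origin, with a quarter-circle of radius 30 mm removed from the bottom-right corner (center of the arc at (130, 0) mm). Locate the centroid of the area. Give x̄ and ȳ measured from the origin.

x̄ = 63.03 mm, ȳ = 77.34 mm

Part | A | x̄ᵢ | ȳᵢ | A·x̄ᵢ | A·ȳᵢ
plate | 19500.00 | 65.00 | 75.00 | 1267500.00 | 1462500.00
removed quarter-circle | -706.86 | 117.27 | 12.73 | -82891.59 | -9000.00
Σ | 18793.14 |  |  | 1184608.41 | 1453500.00
x̄ = 1184608.41 / 18793.14 = 63.03 mm
ȳ = 1453500.00 / 18793.14 = 77.34 mm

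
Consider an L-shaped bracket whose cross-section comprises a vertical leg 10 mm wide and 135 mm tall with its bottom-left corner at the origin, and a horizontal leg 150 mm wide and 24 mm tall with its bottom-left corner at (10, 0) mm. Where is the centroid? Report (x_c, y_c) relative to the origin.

vertical leg: A = 10 × 135 = 1350.00, centroid at (5.00, 67.50).
horizontal leg: A = 150 × 24 = 3600.00, centroid at (85.00, 12.00).
ΣA = 4950.00 mm²
ΣAx_c = (1350.00)(5.00) + (3600.00)(85.00) = 312750.00 mm³
ΣAy_c = (1350.00)(67.50) + (3600.00)(12.00) = 134325.00 mm³
x_c = 312750.00 / 4950.00 = 63.18 mm
y_c = 134325.00 / 4950.00 = 27.14 mm

x_c = 63.18 mm, y_c = 27.14 mm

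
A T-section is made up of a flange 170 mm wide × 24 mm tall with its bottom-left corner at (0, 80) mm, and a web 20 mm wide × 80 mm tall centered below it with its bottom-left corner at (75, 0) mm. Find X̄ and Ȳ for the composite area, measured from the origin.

X̄ = 85.00 mm, Ȳ = 77.35 mm

Part | A | x̄ᵢ | ȳᵢ | A·x̄ᵢ | A·ȳᵢ
web | 1600.00 | 85.00 | 40.00 | 136000.00 | 64000.00
flange | 4080.00 | 85.00 | 92.00 | 346800.00 | 375360.00
Σ | 5680.00 |  |  | 482800.00 | 439360.00
X̄ = 482800.00 / 5680.00 = 85.00 mm
Ȳ = 439360.00 / 5680.00 = 77.35 mm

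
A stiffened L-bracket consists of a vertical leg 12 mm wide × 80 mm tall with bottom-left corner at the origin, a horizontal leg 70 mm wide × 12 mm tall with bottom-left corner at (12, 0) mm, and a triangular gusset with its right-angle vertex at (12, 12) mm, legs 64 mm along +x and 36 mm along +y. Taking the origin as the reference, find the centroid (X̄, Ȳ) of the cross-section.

vertical leg: A = 12 × 80 = 960.00, centroid at (6.00, 40.00).
horizontal leg: A = 70 × 12 = 840.00, centroid at (47.00, 6.00).
gusset: A = ½·64·36 = 1152.00, centroid at (33.33, 24.00).
ΣA = 2952.00 mm²
ΣAX̄ = (960.00)(6.00) + (840.00)(47.00) + (1152.00)(33.33) = 83640.00 mm³
ΣAȲ = (960.00)(40.00) + (840.00)(6.00) + (1152.00)(24.00) = 71088.00 mm³
X̄ = 83640.00 / 2952.00 = 28.33 mm
Ȳ = 71088.00 / 2952.00 = 24.08 mm

X̄ = 28.33 mm, Ȳ = 24.08 mm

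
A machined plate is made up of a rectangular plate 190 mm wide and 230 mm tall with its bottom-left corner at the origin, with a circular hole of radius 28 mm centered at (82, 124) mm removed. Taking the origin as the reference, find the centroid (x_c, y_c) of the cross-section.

plate: A = 190 × 230 = 43700.00, centroid at (95.00, 115.00).
hole: A = −π·28² = -2463.01, centroid at (82.00, 124.00).
ΣA = 41236.99 mm²
ΣAx_c = (43700.00)(95.00) + (-2463.01)(82.00) = 3949533.29 mm³
ΣAy_c = (43700.00)(115.00) + (-2463.01)(124.00) = 4720086.93 mm³
x_c = 3949533.29 / 41236.99 = 95.78 mm
y_c = 4720086.93 / 41236.99 = 114.46 mm

x_c = 95.78 mm, y_c = 114.46 mm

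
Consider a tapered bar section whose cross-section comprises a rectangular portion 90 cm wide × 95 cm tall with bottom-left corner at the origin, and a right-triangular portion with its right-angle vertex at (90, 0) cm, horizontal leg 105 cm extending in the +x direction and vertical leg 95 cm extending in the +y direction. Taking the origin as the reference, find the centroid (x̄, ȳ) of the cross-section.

Part | A | x̄ᵢ | ȳᵢ | A·x̄ᵢ | A·ȳᵢ
rectangular portion | 8550.00 | 45.00 | 47.50 | 384750.00 | 406125.00
triangular portion | 4987.50 | 125.00 | 31.67 | 623437.50 | 157937.50
Σ | 13537.50 |  |  | 1008187.50 | 564062.50
x̄ = 1008187.50 / 13537.50 = 74.47 cm
ȳ = 564062.50 / 13537.50 = 41.67 cm

x̄ = 74.47 cm, ȳ = 41.67 cm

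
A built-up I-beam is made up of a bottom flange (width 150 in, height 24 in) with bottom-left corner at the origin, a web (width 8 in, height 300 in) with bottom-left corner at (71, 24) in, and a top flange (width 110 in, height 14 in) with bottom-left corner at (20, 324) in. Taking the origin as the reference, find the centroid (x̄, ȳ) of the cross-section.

x̄ = 75.00 in, ȳ = 128.72 in

bottom flange: A = 150 × 24 = 3600.00, centroid at (75.00, 12.00).
web: A = 8 × 300 = 2400.00, centroid at (75.00, 174.00).
top flange: A = 110 × 14 = 1540.00, centroid at (75.00, 331.00).
ΣA = 7540.00 in², ΣAx̄ = 565500.00 in³, ΣAȳ = 970540.00 in³.
x̄ = 565500.00/7540.00 = 75.00 in; ȳ = 970540.00/7540.00 = 128.72 in.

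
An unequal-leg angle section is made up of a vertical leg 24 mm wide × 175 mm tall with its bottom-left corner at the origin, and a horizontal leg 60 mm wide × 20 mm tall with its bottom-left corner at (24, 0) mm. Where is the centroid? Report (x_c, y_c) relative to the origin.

Part | A | x̄ᵢ | ȳᵢ | A·x̄ᵢ | A·ȳᵢ
vertical leg | 4200.00 | 12.00 | 87.50 | 50400.00 | 367500.00
horizontal leg | 1200.00 | 54.00 | 10.00 | 64800.00 | 12000.00
Σ | 5400.00 |  |  | 115200.00 | 379500.00
x_c = 115200.00 / 5400.00 = 21.33 mm
y_c = 379500.00 / 5400.00 = 70.28 mm

x_c = 21.33 mm, y_c = 70.28 mm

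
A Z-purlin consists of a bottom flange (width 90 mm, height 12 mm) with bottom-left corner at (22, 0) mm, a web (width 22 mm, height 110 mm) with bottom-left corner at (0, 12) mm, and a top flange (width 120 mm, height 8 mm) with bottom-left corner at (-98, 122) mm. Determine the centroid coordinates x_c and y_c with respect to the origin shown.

x_c = 14.01 mm, y_c = 64.93 mm

Part | A | x̄ᵢ | ȳᵢ | A·x̄ᵢ | A·ȳᵢ
bottom flange | 1080.00 | 67.00 | 6.00 | 72360.00 | 6480.00
web | 2420.00 | 11.00 | 67.00 | 26620.00 | 162140.00
top flange | 960.00 | -38.00 | 126.00 | -36480.00 | 120960.00
Σ | 4460.00 |  |  | 62500.00 | 289580.00
x_c = 62500.00 / 4460.00 = 14.01 mm
y_c = 289580.00 / 4460.00 = 64.93 mm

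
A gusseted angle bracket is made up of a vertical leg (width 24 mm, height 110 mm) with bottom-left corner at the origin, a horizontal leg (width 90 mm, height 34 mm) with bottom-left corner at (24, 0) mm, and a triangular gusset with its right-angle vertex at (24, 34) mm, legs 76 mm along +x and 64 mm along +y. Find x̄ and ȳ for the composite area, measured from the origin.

vertical leg: A = 24 × 110 = 2640.00, centroid at (12.00, 55.00).
horizontal leg: A = 90 × 34 = 3060.00, centroid at (69.00, 17.00).
gusset: A = ½·76·64 = 2432.00, centroid at (49.33, 55.33).
ΣA = 8132.00 mm²
ΣAx̄ = (2640.00)(12.00) + (3060.00)(69.00) + (2432.00)(49.33) = 362798.67 mm³
ΣAȳ = (2640.00)(55.00) + (3060.00)(17.00) + (2432.00)(55.33) = 331790.67 mm³
x̄ = 362798.67 / 8132.00 = 44.61 mm
ȳ = 331790.67 / 8132.00 = 40.80 mm

x̄ = 44.61 mm, ȳ = 40.80 mm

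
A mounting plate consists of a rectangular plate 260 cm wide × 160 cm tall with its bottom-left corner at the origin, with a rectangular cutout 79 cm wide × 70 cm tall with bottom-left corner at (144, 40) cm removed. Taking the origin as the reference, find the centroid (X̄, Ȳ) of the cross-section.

X̄ = 121.80 cm, Ȳ = 80.77 cm

plate: A = 260 × 160 = 41600.00, centroid at (130.00, 80.00).
hole: A = −(79 × 70) = -5530.00, centroid at (183.50, 75.00).
ΣA = 36070.00 cm²
ΣAX̄ = (41600.00)(130.00) + (-5530.00)(183.50) = 4393245.00 cm³
ΣAȲ = (41600.00)(80.00) + (-5530.00)(75.00) = 2913250.00 cm³
X̄ = 4393245.00 / 36070.00 = 121.80 cm
Ȳ = 2913250.00 / 36070.00 = 80.77 cm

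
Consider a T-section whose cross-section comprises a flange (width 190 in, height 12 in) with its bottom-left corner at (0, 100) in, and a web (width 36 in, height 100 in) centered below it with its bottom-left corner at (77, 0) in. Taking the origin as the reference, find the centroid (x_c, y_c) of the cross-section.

x_c = 95.00 in, y_c = 71.71 in

Part | A | x̄ᵢ | ȳᵢ | A·x̄ᵢ | A·ȳᵢ
web | 3600.00 | 95.00 | 50.00 | 342000.00 | 180000.00
flange | 2280.00 | 95.00 | 106.00 | 216600.00 | 241680.00
Σ | 5880.00 |  |  | 558600.00 | 421680.00
x_c = 558600.00 / 5880.00 = 95.00 in
y_c = 421680.00 / 5880.00 = 71.71 in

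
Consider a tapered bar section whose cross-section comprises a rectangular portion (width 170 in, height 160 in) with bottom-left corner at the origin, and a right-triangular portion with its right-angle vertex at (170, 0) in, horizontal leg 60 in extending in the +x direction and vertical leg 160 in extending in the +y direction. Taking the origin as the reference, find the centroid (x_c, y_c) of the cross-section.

x_c = 100.75 in, y_c = 76.00 in

Part | A | x̄ᵢ | ȳᵢ | A·x̄ᵢ | A·ȳᵢ
rectangular portion | 27200.00 | 85.00 | 80.00 | 2312000.00 | 2176000.00
triangular portion | 4800.00 | 190.00 | 53.33 | 912000.00 | 256000.00
Σ | 32000.00 |  |  | 3224000.00 | 2432000.00
x_c = 3224000.00 / 32000.00 = 100.75 in
y_c = 2432000.00 / 32000.00 = 76.00 in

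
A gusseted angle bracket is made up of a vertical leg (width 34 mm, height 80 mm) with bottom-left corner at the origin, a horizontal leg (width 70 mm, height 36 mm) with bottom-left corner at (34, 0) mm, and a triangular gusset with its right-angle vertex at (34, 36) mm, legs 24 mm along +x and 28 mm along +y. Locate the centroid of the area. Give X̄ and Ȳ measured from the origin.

X̄ = 42.01 mm, Ȳ = 30.38 mm

vertical leg: A = 34 × 80 = 2720.00, centroid at (17.00, 40.00).
horizontal leg: A = 70 × 36 = 2520.00, centroid at (69.00, 18.00).
gusset: A = ½·24·28 = 336.00, centroid at (42.00, 45.33).
ΣA = 5576.00 mm², ΣAX̄ = 234232.00 mm³, ΣAȲ = 169392.00 mm³.
X̄ = 234232.00/5576.00 = 42.01 mm; Ȳ = 169392.00/5576.00 = 30.38 mm.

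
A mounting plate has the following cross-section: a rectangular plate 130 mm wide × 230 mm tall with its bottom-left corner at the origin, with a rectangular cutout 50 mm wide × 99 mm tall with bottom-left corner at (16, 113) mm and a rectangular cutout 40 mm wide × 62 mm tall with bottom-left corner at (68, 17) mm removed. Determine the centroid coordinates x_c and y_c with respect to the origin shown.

x_c = 67.75 mm, y_c = 111.93 mm

Part | A | x̄ᵢ | ȳᵢ | A·x̄ᵢ | A·ȳᵢ
plate | 29900.00 | 65.00 | 115.00 | 1943500.00 | 3438500.00
hole 1 | -4950.00 | 41.00 | 162.50 | -202950.00 | -804375.00
hole 2 | -2480.00 | 88.00 | 48.00 | -218240.00 | -119040.00
Σ | 22470.00 |  |  | 1522310.00 | 2515085.00
x_c = 1522310.00 / 22470.00 = 67.75 mm
y_c = 2515085.00 / 22470.00 = 111.93 mm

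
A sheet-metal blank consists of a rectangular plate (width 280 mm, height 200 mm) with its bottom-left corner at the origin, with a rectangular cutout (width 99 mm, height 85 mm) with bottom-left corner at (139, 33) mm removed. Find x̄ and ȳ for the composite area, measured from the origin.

Part | A | x̄ᵢ | ȳᵢ | A·x̄ᵢ | A·ȳᵢ
plate | 56000.00 | 140.00 | 100.00 | 7840000.00 | 5600000.00
hole | -8415.00 | 188.50 | 75.50 | -1586227.50 | -635332.50
Σ | 47585.00 |  |  | 6253772.50 | 4964667.50
x̄ = 6253772.50 / 47585.00 = 131.42 mm
ȳ = 4964667.50 / 47585.00 = 104.33 mm

x̄ = 131.42 mm, ȳ = 104.33 mm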